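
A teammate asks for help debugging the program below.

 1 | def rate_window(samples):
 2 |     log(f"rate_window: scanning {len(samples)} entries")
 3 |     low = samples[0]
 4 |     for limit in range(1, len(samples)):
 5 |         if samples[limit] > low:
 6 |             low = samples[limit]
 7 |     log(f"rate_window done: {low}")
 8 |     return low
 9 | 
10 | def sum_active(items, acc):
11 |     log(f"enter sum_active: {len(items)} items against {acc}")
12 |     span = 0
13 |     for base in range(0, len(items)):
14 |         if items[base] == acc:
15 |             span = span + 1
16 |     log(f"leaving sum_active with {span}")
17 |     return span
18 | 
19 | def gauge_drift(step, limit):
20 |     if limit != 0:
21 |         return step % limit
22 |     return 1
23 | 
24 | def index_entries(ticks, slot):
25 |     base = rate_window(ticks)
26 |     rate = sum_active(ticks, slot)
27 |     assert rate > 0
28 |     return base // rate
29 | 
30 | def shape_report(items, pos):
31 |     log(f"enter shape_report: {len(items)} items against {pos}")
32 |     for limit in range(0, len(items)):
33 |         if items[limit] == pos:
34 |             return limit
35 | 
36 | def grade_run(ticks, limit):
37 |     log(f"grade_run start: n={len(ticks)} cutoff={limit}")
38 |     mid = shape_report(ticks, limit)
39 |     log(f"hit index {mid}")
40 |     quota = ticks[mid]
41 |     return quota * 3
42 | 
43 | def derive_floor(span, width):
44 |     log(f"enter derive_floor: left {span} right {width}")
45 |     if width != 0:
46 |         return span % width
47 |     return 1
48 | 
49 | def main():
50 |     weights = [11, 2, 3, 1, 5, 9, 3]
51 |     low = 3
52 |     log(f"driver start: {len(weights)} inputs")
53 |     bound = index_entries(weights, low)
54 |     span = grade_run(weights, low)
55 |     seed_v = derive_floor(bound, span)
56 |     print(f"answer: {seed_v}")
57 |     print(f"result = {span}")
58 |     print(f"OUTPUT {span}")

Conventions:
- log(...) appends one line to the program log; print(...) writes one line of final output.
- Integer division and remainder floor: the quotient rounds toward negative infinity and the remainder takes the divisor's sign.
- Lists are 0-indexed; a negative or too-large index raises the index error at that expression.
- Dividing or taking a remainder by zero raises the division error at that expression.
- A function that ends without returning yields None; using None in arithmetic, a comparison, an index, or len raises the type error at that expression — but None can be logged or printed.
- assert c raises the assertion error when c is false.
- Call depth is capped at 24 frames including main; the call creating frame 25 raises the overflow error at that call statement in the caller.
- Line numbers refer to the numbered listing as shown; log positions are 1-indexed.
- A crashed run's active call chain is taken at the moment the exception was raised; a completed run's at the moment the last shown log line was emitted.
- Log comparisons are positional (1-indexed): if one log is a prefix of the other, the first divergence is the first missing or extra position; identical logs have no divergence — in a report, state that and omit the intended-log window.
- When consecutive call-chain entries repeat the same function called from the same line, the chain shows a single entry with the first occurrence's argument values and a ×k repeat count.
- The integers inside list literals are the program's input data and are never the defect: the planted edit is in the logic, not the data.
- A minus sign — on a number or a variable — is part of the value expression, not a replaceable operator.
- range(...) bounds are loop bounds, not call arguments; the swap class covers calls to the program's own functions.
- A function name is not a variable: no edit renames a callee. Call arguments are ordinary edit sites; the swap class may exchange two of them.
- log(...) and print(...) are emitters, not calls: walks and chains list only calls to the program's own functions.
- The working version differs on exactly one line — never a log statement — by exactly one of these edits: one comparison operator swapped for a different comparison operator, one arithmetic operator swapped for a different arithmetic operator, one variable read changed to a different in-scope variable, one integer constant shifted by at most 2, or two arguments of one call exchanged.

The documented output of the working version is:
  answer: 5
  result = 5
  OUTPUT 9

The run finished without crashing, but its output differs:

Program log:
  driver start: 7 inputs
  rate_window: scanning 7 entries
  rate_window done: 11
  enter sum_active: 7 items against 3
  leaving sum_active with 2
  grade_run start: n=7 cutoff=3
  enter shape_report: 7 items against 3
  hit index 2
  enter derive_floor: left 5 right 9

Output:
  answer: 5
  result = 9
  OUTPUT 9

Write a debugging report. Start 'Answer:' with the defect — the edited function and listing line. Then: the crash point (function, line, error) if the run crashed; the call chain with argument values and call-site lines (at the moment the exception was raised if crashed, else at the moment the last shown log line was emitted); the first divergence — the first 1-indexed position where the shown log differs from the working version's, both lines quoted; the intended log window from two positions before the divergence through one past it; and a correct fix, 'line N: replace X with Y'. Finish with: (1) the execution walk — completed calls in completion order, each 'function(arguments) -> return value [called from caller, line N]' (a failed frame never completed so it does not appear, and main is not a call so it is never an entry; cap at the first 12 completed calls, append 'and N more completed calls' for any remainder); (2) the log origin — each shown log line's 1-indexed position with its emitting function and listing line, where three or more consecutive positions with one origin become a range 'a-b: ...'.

Answer: the defect is in main at line 57.
Core observation: Every logged value matches the working version; the printed result is what differs.
Call chain: main -> derive_floor(5, 9) (called at line 55).
First divergence: there is none — every log position agrees.
Execution walk:
  rate_window([11, 2, 3, 1, 5, 9, 3]) -> 11  [called from index_entries, line 25]
  sum_active([11, 2, 3, 1, 5, 9, 3], 3) -> 2  [called from index_entries, line 26]
  index_entries([11, 2, 3, 1, 5, 9, 3], 3) -> 5  [called from main, line 53]
  shape_report([11, 2, 3, 1, 5, 9, 3], 3) -> 2  [called from grade_run, line 38]
  grade_run([11, 2, 3, 1, 5, 9, 3], 3) -> 9  [called from main, line 54]
  derive_floor(5, 9) -> 5  [called from main, line 55]
Log origin:
  1: emitted by main (line 52)
  2: emitted by rate_window (line 2)
  3: emitted by rate_window (line 7)
  4: emitted by sum_active (line 11)
  5: emitted by sum_active (line 16)
  6: emitted by grade_run (line 37)
  7: emitted by shape_report (line 31)
  8: emitted by grade_run (line 39)
  9: emitted by derive_floor (line 44)
A correct fix: line 57: replace `span` with `bound`.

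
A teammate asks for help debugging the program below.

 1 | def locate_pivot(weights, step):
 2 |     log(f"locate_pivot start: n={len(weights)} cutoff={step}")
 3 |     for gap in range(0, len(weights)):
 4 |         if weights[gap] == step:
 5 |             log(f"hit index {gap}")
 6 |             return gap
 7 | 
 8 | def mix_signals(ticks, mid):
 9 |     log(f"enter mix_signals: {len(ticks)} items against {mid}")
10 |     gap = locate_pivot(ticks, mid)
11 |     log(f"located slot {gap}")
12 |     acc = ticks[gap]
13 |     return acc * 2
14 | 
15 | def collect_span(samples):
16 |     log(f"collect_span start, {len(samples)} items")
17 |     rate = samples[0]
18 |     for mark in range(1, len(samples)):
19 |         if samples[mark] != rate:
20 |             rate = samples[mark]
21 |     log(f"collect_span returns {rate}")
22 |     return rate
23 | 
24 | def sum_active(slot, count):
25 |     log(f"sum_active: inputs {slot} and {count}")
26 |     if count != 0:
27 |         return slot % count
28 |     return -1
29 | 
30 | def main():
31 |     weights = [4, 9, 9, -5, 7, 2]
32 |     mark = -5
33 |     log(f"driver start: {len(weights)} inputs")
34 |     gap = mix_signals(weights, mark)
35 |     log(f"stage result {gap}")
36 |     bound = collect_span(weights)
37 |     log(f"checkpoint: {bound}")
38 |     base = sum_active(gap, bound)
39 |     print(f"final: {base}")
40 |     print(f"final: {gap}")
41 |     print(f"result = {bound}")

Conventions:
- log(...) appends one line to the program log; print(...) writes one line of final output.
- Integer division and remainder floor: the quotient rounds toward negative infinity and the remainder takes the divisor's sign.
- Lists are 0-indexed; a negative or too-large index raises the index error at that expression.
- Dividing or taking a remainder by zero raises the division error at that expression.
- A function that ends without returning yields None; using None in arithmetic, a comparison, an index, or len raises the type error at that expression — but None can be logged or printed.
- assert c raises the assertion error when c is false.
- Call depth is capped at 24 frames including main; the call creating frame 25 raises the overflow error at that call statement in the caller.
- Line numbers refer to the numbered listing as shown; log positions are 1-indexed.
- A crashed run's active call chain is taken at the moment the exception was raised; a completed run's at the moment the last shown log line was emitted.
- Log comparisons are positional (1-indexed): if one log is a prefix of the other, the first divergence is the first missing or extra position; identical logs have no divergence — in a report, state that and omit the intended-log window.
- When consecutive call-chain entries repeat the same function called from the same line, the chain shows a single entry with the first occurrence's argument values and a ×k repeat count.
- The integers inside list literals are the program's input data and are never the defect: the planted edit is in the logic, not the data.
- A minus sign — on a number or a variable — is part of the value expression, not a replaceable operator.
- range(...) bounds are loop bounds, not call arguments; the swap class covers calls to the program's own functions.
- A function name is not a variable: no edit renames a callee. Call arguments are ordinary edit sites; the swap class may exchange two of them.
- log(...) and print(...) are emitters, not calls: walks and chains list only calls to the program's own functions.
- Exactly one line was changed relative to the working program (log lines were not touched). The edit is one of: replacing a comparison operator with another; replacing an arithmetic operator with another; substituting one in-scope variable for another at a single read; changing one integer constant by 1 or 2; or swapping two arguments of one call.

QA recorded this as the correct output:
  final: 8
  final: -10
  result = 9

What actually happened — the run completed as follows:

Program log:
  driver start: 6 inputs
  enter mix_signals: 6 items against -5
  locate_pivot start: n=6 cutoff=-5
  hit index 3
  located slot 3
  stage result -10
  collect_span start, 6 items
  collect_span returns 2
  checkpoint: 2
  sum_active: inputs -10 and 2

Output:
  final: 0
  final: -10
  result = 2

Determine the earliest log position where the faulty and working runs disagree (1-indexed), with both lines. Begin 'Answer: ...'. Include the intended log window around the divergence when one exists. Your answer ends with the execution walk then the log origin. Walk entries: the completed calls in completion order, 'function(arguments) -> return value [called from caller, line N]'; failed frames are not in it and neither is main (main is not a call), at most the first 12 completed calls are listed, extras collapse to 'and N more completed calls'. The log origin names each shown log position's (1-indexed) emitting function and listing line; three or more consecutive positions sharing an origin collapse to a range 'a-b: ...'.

Answer: position 8 — shown 'collect_span returns 2', intended 'collect_span returns 9'.
Intended log window:
  6: stage result -10
  7: collect_span start, 6 items
  8: collect_span returns 9
  9: checkpoint: 9
Execution walk:
  locate_pivot([4, 9, 9, -5, 7, 2], -5) -> 3  [called from mix_signals, line 10]
  mix_signals([4, 9, 9, -5, 7, 2], -5) -> -10  [called from main, line 34]
  collect_span([4, 9, 9, -5, 7, 2]) -> 2  [called from main, line 36]
  sum_active(-10, 2) -> 0  [called from main, line 38]
Log origins:
  1: emitted by main (line 33)
  2: emitted by mix_signals (line 9)
  3: emitted by locate_pivot (line 2)
  4: emitted by locate_pivot (line 5)
  5: emitted by mix_signals (line 11)
  6: emitted by main (line 35)
  7: emitted by collect_span (line 16)
  8: emitted by collect_span (line 21)
  9: emitted by main (line 37)
  10: emitted by sum_active (line 25)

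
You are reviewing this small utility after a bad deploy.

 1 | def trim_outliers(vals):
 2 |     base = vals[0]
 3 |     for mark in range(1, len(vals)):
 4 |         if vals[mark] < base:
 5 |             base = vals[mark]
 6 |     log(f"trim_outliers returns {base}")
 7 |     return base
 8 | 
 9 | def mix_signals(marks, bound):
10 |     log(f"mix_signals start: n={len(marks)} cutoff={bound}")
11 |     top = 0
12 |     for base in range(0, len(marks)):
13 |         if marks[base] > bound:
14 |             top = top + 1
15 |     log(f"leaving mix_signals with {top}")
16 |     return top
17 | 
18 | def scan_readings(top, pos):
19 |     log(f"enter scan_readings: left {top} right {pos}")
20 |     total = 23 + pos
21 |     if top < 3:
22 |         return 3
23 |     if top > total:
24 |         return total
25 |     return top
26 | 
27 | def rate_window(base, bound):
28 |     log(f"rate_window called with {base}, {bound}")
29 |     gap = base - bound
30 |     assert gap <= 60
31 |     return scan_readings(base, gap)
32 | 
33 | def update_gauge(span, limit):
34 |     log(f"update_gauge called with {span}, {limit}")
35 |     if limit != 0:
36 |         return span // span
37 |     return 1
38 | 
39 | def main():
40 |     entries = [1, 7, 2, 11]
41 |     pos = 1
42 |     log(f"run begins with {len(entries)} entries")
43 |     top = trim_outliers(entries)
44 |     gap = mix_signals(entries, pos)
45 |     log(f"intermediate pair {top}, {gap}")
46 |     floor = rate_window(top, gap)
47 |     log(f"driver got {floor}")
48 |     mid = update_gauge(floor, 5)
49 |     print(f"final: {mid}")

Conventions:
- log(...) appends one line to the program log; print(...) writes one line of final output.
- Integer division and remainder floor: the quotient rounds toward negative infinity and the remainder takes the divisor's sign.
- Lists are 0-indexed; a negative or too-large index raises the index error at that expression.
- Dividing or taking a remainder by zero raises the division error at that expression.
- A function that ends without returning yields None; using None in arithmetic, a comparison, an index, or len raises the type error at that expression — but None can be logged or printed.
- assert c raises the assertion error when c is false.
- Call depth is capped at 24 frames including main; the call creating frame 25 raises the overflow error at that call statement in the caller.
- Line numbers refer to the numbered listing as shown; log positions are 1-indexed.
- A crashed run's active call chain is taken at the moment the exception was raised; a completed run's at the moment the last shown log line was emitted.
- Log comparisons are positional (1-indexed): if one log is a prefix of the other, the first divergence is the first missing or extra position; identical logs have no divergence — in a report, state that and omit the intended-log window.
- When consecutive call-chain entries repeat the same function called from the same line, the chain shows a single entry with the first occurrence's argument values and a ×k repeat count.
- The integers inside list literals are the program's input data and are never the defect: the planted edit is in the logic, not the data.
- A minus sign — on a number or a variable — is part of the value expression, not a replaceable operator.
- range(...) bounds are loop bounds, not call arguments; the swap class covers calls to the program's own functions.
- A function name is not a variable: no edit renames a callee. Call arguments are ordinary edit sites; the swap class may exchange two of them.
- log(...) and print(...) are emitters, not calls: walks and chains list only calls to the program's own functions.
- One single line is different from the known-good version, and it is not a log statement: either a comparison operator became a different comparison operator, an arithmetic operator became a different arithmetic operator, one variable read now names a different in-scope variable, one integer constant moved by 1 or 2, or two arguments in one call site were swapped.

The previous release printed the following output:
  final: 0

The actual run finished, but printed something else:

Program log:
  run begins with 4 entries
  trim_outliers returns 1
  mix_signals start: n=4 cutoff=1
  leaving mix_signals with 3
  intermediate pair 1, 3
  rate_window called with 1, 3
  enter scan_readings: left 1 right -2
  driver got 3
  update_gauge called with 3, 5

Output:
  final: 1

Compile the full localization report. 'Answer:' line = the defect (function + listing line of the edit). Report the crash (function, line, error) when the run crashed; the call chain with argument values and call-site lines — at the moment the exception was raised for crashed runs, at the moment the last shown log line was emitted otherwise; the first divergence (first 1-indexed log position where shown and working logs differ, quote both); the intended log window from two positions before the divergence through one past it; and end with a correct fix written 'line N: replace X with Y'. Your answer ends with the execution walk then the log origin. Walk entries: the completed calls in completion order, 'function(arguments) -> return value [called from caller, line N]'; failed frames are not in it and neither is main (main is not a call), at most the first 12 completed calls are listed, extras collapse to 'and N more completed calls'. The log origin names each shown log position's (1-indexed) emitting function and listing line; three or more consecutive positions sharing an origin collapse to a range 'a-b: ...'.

Answer: the defect is in update_gauge at line 36.
Key fact: No log line changed; the fault shows up purely in the output.
Call chain: main -> update_gauge(3, 5) (called at line 48).
First divergence: none (the log streams are identical).
Execution walk:
  trim_outliers([1, 7, 2, 11]) -> 1  [called from main, line 43]
  mix_signals([1, 7, 2, 11], 1) -> 3  [called from main, line 44]
  scan_readings(1, -2) -> 3  [called from rate_window, line 31]
  rate_window(1, 3) -> 3  [called from main, line 46]
  update_gauge(3, 5) -> 1  [called from main, line 48]
Log line origins:
  1: emitted by main (line 42)
  2: emitted by trim_outliers (line 6)
  3: emitted by mix_signals (line 10)
  4: emitted by mix_signals (line 15)
  5: emitted by main (line 45)
  6: emitted by rate_window (line 28)
  7: emitted by scan_readings (line 19)
  8: emitted by main (line 47)
  9: emitted by update_gauge (line 34)
A correct fix: line 36: replace `span // span` with `span // limit`.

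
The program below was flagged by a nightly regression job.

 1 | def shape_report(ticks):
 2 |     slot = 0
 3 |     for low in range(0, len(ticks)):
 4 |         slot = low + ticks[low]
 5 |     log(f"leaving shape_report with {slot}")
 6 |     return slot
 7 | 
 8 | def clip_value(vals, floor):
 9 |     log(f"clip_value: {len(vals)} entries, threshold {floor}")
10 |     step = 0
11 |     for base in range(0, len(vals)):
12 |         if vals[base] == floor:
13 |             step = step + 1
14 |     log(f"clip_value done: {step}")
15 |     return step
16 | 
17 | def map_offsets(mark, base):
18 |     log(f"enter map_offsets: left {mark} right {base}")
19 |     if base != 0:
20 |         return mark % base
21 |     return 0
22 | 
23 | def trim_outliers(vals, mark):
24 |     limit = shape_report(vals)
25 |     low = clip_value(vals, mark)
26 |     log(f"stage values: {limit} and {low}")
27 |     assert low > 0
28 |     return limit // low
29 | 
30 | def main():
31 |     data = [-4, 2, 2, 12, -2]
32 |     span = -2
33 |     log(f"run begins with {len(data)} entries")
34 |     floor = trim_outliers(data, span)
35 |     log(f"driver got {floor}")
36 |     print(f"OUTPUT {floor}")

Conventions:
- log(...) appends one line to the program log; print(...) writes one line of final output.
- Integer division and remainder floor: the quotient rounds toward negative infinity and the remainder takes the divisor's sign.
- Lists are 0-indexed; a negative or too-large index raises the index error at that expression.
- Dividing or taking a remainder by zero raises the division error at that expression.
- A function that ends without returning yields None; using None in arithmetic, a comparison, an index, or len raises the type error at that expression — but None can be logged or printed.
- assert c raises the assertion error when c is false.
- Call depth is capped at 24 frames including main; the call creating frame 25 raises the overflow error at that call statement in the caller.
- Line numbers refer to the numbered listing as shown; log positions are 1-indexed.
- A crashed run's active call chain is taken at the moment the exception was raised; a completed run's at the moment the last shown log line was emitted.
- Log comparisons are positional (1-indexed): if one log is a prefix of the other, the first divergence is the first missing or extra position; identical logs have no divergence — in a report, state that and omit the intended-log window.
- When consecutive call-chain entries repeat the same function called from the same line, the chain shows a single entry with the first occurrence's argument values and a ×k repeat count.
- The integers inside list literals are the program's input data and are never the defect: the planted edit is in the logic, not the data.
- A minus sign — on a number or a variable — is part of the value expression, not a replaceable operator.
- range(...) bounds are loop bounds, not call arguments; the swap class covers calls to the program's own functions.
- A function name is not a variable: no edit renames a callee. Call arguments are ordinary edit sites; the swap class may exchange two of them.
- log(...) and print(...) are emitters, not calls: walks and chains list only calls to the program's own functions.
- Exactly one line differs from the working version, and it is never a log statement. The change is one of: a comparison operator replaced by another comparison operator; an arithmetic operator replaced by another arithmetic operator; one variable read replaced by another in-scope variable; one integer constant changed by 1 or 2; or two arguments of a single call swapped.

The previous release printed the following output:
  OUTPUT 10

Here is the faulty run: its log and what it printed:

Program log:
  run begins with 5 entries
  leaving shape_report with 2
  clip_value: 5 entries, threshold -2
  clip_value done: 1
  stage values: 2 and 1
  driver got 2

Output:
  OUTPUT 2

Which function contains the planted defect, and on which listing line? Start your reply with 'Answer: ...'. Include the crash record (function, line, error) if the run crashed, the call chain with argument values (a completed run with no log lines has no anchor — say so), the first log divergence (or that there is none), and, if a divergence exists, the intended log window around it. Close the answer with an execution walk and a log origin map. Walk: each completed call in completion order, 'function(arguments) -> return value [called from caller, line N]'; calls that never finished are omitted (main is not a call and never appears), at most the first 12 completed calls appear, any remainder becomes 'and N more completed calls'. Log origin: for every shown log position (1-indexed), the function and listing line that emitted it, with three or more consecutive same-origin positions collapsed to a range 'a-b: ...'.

Answer: the defect is in shape_report at line 4.
The tell: The log first diverges at position 2: the faulty run prints 'leaving shape_report with 2' where the working version prints 'leaving shape_report with 10'.
Call chain: main.
First divergence: at position 2 the run shows 'leaving shape_report with 2' where the working version logs 'leaving shape_report with 10'.
Intended log window:
  1: run begins with 5 entries
  2: leaving shape_report with 10
  3: clip_value: 5 entries, threshold -2
Execution walk:
  shape_report([-4, 2, 2, 12, -2]) -> 2  [called from trim_outliers, line 24]
  clip_value([-4, 2, 2, 12, -2], -2) -> 1  [called from trim_outliers, line 25]
  trim_outliers([-4, 2, 2, 12, -2], -2) -> 2  [called from main, line 34]
Origin of each log line:
  1: from main, line 33
  2: from shape_report, line 5
  3: from clip_value, line 9
  4: from clip_value, line 14
  5: from trim_outliers, line 26
  6: from main, line 35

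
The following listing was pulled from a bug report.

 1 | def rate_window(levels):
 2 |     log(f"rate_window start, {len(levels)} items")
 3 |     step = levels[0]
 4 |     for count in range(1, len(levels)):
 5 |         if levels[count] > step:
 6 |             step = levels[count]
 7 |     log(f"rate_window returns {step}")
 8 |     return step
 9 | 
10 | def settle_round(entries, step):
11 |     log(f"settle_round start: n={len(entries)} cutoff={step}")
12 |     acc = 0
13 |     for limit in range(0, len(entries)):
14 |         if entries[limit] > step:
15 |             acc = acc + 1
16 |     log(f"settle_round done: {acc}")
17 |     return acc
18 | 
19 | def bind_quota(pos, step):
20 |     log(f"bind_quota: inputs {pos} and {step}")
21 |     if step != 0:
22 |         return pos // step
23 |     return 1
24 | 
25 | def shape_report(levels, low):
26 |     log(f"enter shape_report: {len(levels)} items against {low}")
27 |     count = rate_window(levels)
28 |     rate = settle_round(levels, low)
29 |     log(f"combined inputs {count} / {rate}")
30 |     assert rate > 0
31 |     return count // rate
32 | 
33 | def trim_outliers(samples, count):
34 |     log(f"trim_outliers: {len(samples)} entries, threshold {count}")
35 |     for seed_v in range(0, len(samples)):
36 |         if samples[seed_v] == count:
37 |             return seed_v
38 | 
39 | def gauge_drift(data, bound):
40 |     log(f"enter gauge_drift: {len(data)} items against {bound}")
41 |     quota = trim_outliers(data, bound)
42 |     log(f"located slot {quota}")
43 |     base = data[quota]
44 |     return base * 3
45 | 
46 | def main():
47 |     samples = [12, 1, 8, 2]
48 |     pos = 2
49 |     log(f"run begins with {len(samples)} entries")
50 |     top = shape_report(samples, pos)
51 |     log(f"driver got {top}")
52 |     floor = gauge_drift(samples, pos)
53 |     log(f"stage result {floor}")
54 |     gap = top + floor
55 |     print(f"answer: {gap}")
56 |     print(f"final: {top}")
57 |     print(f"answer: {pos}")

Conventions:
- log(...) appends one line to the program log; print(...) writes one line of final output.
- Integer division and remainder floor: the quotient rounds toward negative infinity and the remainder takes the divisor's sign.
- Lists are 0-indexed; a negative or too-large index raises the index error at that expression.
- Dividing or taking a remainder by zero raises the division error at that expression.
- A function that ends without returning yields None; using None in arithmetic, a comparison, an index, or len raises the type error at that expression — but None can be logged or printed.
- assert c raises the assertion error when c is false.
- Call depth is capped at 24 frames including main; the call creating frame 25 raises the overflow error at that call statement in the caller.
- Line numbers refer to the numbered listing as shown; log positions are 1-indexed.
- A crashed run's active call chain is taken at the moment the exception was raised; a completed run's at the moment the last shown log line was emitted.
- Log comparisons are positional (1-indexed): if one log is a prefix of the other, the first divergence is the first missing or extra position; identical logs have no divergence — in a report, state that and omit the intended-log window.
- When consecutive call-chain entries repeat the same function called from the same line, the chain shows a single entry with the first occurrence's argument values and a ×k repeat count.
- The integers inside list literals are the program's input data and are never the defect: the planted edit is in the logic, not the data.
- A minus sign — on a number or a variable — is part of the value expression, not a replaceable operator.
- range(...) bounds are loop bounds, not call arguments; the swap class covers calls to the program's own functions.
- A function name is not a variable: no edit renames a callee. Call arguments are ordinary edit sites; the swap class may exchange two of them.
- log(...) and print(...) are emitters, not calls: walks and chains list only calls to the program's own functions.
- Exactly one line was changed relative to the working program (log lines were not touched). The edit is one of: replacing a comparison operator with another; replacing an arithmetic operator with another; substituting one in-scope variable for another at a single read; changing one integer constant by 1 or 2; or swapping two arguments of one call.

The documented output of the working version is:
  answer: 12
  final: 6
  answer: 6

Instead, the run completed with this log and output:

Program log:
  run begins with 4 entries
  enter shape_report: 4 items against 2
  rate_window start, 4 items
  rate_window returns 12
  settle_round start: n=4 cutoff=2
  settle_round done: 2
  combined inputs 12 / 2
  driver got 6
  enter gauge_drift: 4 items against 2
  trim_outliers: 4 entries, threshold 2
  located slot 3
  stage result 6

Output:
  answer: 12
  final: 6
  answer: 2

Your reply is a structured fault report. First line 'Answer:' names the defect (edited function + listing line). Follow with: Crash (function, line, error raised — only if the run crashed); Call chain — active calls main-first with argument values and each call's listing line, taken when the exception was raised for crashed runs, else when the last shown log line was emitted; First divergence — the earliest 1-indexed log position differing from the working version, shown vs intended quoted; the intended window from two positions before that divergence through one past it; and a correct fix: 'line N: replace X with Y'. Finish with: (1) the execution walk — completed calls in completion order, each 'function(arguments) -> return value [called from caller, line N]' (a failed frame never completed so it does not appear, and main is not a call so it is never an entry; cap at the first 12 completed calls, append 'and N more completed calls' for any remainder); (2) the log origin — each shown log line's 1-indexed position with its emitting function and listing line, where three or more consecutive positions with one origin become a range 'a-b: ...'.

Answer: the defect is in main at line 57.
Key fact: Log streams are identical — the defect surfaces only in the printed output.
Call chain: main.
First divergence: none — the logs agree in full.
Execution walk:
  rate_window([12, 1, 8, 2]) -> 12  [called from shape_report, line 27]
  settle_round([12, 1, 8, 2], 2) -> 2  [called from shape_report, line 28]
  shape_report([12, 1, 8, 2], 2) -> 6  [called from main, line 50]
  trim_outliers([12, 1, 8, 2], 2) -> 3  [called from gauge_drift, line 41]
  gauge_drift([12, 1, 8, 2], 2) -> 6  [called from main, line 52]
Log line origins:
  1: emitted by main (line 49)
  2: emitted by shape_report (line 26)
  3: emitted by rate_window (line 2)
  4: emitted by rate_window (line 7)
  5: emitted by settle_round (line 11)
  6: emitted by settle_round (line 16)
  7: emitted by shape_report (line 29)
  8: emitted by main (line 51)
  9: emitted by gauge_drift (line 40)
  10: emitted by trim_outliers (line 34)
  11: emitted by gauge_drift (line 42)
  12: emitted by main (line 53)
A correct fix: line 57: replace `pos` with `floor`.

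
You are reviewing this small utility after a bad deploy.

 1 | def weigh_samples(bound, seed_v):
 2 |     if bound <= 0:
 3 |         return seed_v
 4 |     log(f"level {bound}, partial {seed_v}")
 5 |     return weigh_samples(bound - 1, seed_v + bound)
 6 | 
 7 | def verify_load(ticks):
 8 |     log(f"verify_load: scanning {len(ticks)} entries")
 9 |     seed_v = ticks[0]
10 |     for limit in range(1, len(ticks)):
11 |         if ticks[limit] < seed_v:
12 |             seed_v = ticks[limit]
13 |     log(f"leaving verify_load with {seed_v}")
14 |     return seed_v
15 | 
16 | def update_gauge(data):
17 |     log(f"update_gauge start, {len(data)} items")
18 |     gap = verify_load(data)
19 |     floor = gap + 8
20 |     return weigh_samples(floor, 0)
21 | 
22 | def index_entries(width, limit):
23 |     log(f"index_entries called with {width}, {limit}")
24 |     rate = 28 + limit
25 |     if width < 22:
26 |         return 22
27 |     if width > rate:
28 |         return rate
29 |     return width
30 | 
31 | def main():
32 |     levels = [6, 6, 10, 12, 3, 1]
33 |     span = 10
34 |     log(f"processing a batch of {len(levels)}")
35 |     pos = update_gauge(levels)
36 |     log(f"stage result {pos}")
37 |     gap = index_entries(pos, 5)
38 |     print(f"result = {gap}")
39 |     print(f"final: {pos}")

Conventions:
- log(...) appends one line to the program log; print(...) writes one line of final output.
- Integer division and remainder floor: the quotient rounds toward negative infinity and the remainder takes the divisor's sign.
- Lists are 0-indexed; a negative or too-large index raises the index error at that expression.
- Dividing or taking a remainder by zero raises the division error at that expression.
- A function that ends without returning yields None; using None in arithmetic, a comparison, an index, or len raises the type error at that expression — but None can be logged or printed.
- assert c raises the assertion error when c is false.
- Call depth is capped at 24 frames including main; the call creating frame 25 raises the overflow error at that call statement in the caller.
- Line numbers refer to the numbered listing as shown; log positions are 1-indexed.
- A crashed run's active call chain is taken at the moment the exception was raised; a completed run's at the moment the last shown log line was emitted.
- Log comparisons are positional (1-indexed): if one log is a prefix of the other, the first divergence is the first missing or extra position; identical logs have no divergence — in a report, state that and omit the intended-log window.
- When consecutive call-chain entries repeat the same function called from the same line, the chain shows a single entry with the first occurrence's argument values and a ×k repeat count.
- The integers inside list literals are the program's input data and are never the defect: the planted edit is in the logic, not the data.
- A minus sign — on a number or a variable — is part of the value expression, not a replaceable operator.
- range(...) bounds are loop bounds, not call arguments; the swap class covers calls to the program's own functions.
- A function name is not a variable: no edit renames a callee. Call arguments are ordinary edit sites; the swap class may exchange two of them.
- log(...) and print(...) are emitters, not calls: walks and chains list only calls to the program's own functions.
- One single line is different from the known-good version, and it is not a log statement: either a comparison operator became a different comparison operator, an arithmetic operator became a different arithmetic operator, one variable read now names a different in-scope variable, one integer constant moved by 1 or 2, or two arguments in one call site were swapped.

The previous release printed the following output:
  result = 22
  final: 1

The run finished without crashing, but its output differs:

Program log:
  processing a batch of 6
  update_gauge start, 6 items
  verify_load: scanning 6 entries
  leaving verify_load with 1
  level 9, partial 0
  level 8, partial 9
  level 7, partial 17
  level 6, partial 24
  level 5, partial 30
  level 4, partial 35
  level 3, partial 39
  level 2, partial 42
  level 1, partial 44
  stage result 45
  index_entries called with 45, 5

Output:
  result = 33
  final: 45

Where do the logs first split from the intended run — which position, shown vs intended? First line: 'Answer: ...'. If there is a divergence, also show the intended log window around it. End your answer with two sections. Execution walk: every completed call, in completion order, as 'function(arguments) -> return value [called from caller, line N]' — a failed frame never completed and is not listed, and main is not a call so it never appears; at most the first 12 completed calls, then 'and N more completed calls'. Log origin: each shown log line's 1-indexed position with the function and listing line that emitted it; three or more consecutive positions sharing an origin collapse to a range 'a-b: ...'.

Answer: at position 5 the run shows 'level 9, partial 0' where the working version logs 'level 1, partial 0'.
Intended log window:
  3: verify_load: scanning 6 entries
  4: leaving verify_load with 1
  5: level 1, partial 0
  6: stage result 1
Execution walk:
  verify_load([6, 6, 10, 12, 3, 1]) -> 1  [called from update_gauge, line 18]
  weigh_samples(0, 45) -> 45  [called from weigh_samples, line 5]
  weigh_samples(1, 44) -> 45  [called from weigh_samples, line 5]
  weigh_samples(2, 42) -> 45  [called from weigh_samples, line 5]
  weigh_samples(3, 39) -> 45  [called from weigh_samples, line 5]
  weigh_samples(4, 35) -> 45  [called from weigh_samples, line 5]
  weigh_samples(5, 30) -> 45  [called from weigh_samples, line 5]
  weigh_samples(6, 24) -> 45  [called from weigh_samples, line 5]
  weigh_samples(7, 17) -> 45  [called from weigh_samples, line 5]
  weigh_samples(8, 9) -> 45  [called from weigh_samples, line 5]
  weigh_samples(9, 0) -> 45  [called from update_gauge, line 20]
  update_gauge([6, 6, 10, 12, 3, 1]) -> 45  [called from main, line 35]
  ... and 1 more completed call
Log origin:
  1: from main, line 34
  2: from update_gauge, line 17
  3: from verify_load, line 8
  4: from verify_load, line 13
  5-13: from weigh_samples, line 4
  14: from main, line 36
  15: from index_entries, line 23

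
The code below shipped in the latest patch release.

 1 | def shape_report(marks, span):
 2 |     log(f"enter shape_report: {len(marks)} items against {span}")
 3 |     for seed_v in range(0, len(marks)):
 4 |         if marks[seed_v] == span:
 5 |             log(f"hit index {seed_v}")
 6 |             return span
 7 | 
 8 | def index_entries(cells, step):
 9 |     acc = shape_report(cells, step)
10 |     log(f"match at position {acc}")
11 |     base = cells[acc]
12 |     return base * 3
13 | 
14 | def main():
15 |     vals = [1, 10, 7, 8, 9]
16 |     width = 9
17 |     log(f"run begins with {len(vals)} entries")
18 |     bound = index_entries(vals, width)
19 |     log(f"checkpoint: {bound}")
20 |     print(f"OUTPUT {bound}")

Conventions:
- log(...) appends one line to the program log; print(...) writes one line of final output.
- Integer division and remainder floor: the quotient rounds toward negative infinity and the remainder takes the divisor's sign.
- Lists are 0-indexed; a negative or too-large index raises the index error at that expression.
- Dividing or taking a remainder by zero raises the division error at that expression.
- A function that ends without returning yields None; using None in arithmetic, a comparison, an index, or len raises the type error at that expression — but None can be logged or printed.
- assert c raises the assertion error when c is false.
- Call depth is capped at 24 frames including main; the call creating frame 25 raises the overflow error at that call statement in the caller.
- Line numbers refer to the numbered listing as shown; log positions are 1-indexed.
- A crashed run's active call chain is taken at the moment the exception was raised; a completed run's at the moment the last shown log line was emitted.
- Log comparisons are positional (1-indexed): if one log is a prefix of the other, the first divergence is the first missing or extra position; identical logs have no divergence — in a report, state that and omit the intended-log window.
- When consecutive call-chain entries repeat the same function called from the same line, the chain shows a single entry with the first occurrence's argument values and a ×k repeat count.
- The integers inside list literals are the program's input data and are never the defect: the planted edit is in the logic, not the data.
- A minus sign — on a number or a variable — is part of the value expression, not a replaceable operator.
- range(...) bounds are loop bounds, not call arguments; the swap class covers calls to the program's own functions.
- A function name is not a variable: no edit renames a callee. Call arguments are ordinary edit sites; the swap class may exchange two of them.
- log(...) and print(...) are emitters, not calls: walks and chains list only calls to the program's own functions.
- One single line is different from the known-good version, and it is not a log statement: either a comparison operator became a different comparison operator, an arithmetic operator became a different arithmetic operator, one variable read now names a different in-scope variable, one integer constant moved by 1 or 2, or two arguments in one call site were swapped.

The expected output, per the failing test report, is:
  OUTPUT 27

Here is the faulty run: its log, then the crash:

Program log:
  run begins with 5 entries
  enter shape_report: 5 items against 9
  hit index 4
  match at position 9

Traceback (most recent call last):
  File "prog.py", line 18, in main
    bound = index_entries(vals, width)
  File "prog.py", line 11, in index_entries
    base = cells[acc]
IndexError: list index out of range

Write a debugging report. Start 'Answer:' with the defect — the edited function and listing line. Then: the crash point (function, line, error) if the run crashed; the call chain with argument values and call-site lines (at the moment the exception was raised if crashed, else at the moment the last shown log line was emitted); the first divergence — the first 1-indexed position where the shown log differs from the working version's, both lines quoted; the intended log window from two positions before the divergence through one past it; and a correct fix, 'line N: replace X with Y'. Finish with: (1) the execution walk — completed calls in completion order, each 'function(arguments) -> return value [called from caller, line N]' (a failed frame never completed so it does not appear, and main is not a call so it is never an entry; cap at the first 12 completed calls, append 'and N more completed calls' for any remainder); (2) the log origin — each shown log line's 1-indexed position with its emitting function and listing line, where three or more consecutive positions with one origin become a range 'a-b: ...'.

Answer: the defect is in shape_report at line 6.
Key fact: Position 4 is the first bad log line: 'match at position 9' should read 'match at position 4'.
Crash: index_entries, line 11, IndexError.
Call chain: main -> index_entries([1, 10, 7, 8, 9], 9) (called at line 18).
First divergence: position 4; shown 'match at position 9' vs intended 'match at position 4'.
Intended log window:
  2: enter shape_report: 5 items against 9
  3: hit index 4
  4: match at position 4
  5: checkpoint: 27
Execution walk:
  shape_report([1, 10, 7, 8, 9], 9) -> 9  [called from index_entries, line 9]
Origin of each log line:
  1: from main, line 17
  2: from shape_report, line 2
  3: from shape_report, line 5
  4: from index_entries, line 10
A correct fix: line 6: replace `span` with `seed_v`.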